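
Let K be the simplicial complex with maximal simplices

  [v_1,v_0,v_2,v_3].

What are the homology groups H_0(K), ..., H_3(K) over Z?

H_0 = Z,  H_1 = 0,  H_2 = 0,  H_3 = 0.

We work with the vertex ordering v_0 < v_1 < v_2 < v_3. The simplices of K, each written with vertices in increasing order, are:

  0-simplices (4): [v_0], [v_1], [v_2], [v_3]
  1-simplices (6): [v_0,v_1], [v_0,v_2], [v_0,v_3], [v_1,v_2], [v_1,v_3], [v_2,v_3]
  2-simplices (4): [v_0,v_1,v_2], [v_0,v_1,v_3], [v_0,v_2,v_3], [v_1,v_2,v_3]
  3-simplices (1): [v_0,v_1,v_2,v_3]

Hence C_0 ≅ Z^4, C_1 ≅ Z^6, C_2 ≅ Z^4, C_3 ≅ Z^1.

∂_1: C_1 → C_0 is given by ∂[p,q] = [q] − [p].
This gives a 4×6 integer matrix of rank 3; reducing to Smith normal form yields diagonal entries (1,1,1).

The boundary map ∂_2: C_2 → C_1 acts by ∂[p,q,r] = [q,r] − [p,r] + [p,q]. For instance
  ∂[v_1,v_2,v_3] = [v_2,v_3] − [v_1,v_3] + [v_1,v_2],
  ∂[v_0,v_1,v_3] = [v_1,v_3] − [v_0,v_3] + [v_0,v_1].
The resulting 6×4 matrix has rank 3, and its Smith normal form has invariant factors (1,1,1).

Boundary ∂_3: C_3 → C_2 sends each 3-simplex σ to the alternating sum Σ_i (−1)^i (σ with its i-th vertex removed). For instance
  ∂[v_0,v_1,v_2,v_3] = [v_1,v_2,v_3] − [v_0,v_2,v_3] + [v_0,v_1,v_3] − [v_0,v_1,v_2].
As a 4×1 matrix over Z this has rank 1, with invariant factors (1).

From H_k ≅ ker(∂_k) / im(∂_{k+1}) we obtain:

  H_0: rank C_0 − rank ∂_1 = 4 − 3 = 1, and the invariant factors of ∂_1 are all 1, so H_0 ≅ Z.
  H_1: rank ker ∂_1 − rank ∂_2 = (6 − 3) − 3 = 0, and the invariant factors of ∂_2 are all 1, so H_1 ≅ 0.
  H_2: rank ker ∂_2 − rank ∂_3 = (4 − 3) − 1 = 0, and the invariant factors of ∂_3 are all 1, so H_2 ≅ 0.
  H_3: rank ker ∂_3 − rank ∂_4 = (1 − 1) − 0 = 0, and there is no ∂_4, so H_3 ≅ 0.

(K is a triangulation of the 3-simplex.)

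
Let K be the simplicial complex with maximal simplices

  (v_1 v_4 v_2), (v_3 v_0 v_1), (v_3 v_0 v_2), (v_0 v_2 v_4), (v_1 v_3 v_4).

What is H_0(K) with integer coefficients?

Take the total order v_0 < v_1 < v_2 < v_3 < v_4 on the vertex set. Then K (dimension 2) consists of the simplices:

  0-simplices (5): [v_0], [v_1], [v_2], [v_3], [v_4]
  1-simplices (10): [v_0,v_1], [v_0,v_2], [v_0,v_3], [v_0,v_4], [v_1,v_2], [v_1,v_3], [v_1,v_4], [v_2,v_3], [v_2,v_4], [v_3,v_4]
  2-simplices (5): [v_0,v_1,v_3], [v_0,v_2,v_3], [v_0,v_2,v_4], [v_1,v_2,v_4], [v_1,v_3,v_4]

giving chain groups C_0 ≅ Z^5, C_1 ≅ Z^10, C_2 ≅ Z^5.

The boundary map ∂_1: C_1 → C_0 maps an edge to its endpoints' difference, ∂[p,q] = q − p. For instance
  ∂[v_1,v_4] = [v_4] − [v_1].
The resulting 5×10 matrix has rank 4, and its Smith normal form has invariant factors (1,1,1,1).

The boundary map ∂_2: C_2 → C_1 acts by ∂[p,q,r] = [q,r] − [p,r] + [p,q]. For instance
  ∂[v_1,v_2,v_4] = [v_2,v_4] − [v_1,v_4] + [v_1,v_2],
  ∂[v_0,v_2,v_4] = [v_2,v_4] − [v_0,v_4] + [v_0,v_2].
As a 10×5 matrix over Z this has rank 5, with invariant factors (1,1,1,1,1).

Now H_k = ker ∂_k / im ∂_{k+1}, so:

  H_0: rank C_0 − rank ∂_1 = 5 − 4 = 1, and the invariant factors of ∂_1 are all 1, so H_0 = Z.

H_0 ≅ Z.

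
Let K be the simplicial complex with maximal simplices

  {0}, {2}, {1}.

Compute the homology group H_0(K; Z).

Take the total order 0 < 1 < 2 on the vertex set. Then K (dimension 0) consists of the simplices:

  0-simplices (3): [0], [1], [2]

Hence C_0 ≅ Z^3.

Reading off H_k = ker ∂_k / im ∂_{k+1}:

  H_0: rank C_0 − rank ∂_1 = 3 − 0 = 3, and there is no ∂_1, so H_0 ≅ Z^3.

H_0 = Z^3.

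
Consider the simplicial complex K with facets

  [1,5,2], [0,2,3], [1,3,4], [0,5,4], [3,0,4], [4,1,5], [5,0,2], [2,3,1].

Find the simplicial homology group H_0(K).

H_0 = Z.

Fix the vertex order 0 < 1 < 2 < 3 < 4 < 5 and write every simplex with vertices in increasing order. Then dim K = 2 and the simplices of K are:

  0-simplices (6): [0], [1], [2], [3], [4], [5]
  1-simplices (12): [0,2], [0,3], [0,4], [0,5], [1,2], [1,3], [1,4], [1,5], [2,3], [2,5], [3,4], [4,5]
  2-simplices (8): [0,2,3], [0,2,5], [0,3,4], [0,4,5], [1,2,3], [1,2,5], [1,3,4], [1,4,5]

giving chain groups C_0 ≅ Z^6, C_1 ≅ Z^12, C_2 ≅ Z^8.

Boundary ∂_1: C_1 → C_0 sends each edge [p,q] (with p < q) to q − p.
The resulting 6×12 matrix has rank 5, and its Smith normal form has invariant factors (1,1,1,1,1).

∂_2: C_2 → C_1 maps a triangle to the signed sum of its edges. For instance
  ∂[0,4,5] = [4,5] − [0,5] + [0,4],
  ∂[0,2,5] = [2,5] − [0,5] + [0,2].
The resulting 12×8 matrix has rank 7, and its Smith normal form has invariant factors (1,1,1,1,1,1,1).

Now H_k = ker ∂_k / im ∂_{k+1}, so:

  H_0: rank C_0 − rank ∂_1 = 6 − 5 = 1, and the invariant factors of ∂_1 are all 1, so H_0 = Z.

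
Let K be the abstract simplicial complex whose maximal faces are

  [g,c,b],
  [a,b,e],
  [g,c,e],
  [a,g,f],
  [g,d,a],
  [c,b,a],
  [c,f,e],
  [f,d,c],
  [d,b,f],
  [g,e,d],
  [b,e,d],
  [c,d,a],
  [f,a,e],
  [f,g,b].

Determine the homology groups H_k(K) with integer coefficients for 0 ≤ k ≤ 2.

Fix the vertex order a < b < c < d < e < f < g and write every simplex with vertices in increasing order. Then dim K = 2 and the simplices of K are:

  0-simplices (7): a, b, c, d, e, f, g
  1-simplices (21): ab, ac, ad, ae, af, ag, bc, bd, be, bf, bg, cd, ce, cf, cg, de, df, dg, ef, eg, fg
  2-simplices (14): abc, abe, acd, adg, aef, afg, bcg, bde, bdf, bfg, cdf, cef, ceg, deg

giving chain groups C_0 ≅ Z^7, C_1 ≅ Z^21, C_2 ≅ Z^14.

The boundary map ∂_1: C_1 → C_0 sends each edge [p,q] (with p < q) to q − p.
As a 7×21 matrix over Z this has rank 6, with invariant factors (1,1,1,1,1,1).

The boundary map ∂_2: C_2 → C_1 sends each 2-simplex [p,q,r] to [q,r] − [p,r] + [p,q]. For instance
  ∂cdf = df − cf + cd,
  ∂ceg = eg − cg + ce.
This gives a 21×14 integer matrix of rank 13; reducing to Smith normal form yields diagonal entries (1,1,1,1,1,1,1,1,1,1,1,1,1).

From H_k ≅ ker(∂_k) / im(∂_{k+1}) we obtain:

  H_0: rank C_0 − rank ∂_1 = 7 − 6 = 1, and the invariant factors of ∂_1 are all 1, so H_0 ≅ Z.
  H_1: rank ker ∂_1 − rank ∂_2 = (21 − 6) − 13 = 2, and the invariant factors of ∂_2 are all 1, so H_1 ≅ Z^2.
  H_2: rank ker ∂_2 − rank ∂_3 = (14 − 13) − 0 = 1, and there is no ∂_3, so H_2 ≅ Z.

(K is a triangulation of the torus T^2.)

H_0 ≅ Z,  H_1 ≅ Z^2,  H_2 ≅ Z.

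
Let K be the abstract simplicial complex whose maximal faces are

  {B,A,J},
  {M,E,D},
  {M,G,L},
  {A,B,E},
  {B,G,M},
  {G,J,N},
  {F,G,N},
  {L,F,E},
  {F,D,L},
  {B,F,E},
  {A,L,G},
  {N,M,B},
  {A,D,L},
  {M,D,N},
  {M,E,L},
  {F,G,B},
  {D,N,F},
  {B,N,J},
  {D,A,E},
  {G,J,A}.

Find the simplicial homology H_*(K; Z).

Fix the vertex order A < B < D < E < F < G < J < L < M < N and write every simplex with vertices in increasing order. Then dim K = 2 and the simplices of K are:

  0-simplices (10): A, B, D, E, F, G, J, L, M, N
  1-simplices (30): AB, AD, AE, AG, AJ, AL, BE, BF, BG, BJ, BM, BN, DE, DF, DL, DM, DN, EF, EL, EM, FG, FL, FN, GJ, GL, GM, GN, JN, LM, MN
  2-simplices (20): ABE, ABJ, ADE, ADL, AGJ, AGL, BEF, BFG, BGM, BJN, BMN, DEM, DFL, DFN, DMN, EFL, ELM, FGN, GJN, GLM

giving chain groups C_0 ≅ Z^10, C_1 ≅ Z^30, C_2 ≅ Z^20.

Boundary ∂_1: C_1 → C_0 sends each edge [p,q] (with p < q) to q − p.
The resulting 10×30 matrix has rank 9, and its Smith normal form has invariant factors (1,1,1,1,1,1,1,1,1).

Boundary ∂_2: C_2 → C_1 sends each 2-simplex [p,q,r] to [q,r] − [p,r] + [p,q]. For instance
  ∂AGJ = GJ − AJ + AG,
  ∂BEF = EF − BF + BE.
This gives a 30×20 integer matrix of rank 20; reducing to Smith normal form yields diagonal entries (1,1,1,1,1,1,1,1,1,1,1,1,1,1,1,1,1,1,1,2).

Computing H_k = (kernel of ∂_k) / (image of ∂_{k+1}):

  H_0: rank C_0 − rank ∂_1 = 10 − 9 = 1, and the invariant factors of ∂_1 are all 1, so H_0 ≅ Z.
  H_1: rank ker ∂_1 − rank ∂_2 = (30 − 9) − 20 = 1, and ∂_2 has invariant factor 2 > 1, so H_1 ≅ Z ⊕ Z/2.
  H_2: rank ker ∂_2 − rank ∂_3 = (20 − 20) − 0 = 0, and there is no ∂_3, so H_2 ≅ 0.

As a check, the Euler characteristic is 10 − 30 + 20 = 0, which agrees with 1 − 1 + 0 = 0.

H_0 = Z,  H_1 = Z ⊕ Z/2,  H_2 = 0.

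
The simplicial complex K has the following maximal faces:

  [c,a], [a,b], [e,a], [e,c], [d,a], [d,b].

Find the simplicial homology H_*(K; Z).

Take the total order a < b < c < d < e on the vertex set. Then K (dimension 1) consists of the simplices:

  0-simplices (5): a, b, c, d, e
  1-simplices (6): ab, ac, ad, ae, bd, ce

giving chain groups C_0 ≅ Z^5, C_1 ≅ Z^6.

The boundary map ∂_1: C_1 → C_0 sends each edge [p,q] (with p < q) to q − p.
As a 5×6 matrix over Z this has rank 4, with invariant factors (1,1,1,1).

Computing H_k = (kernel of ∂_k) / (image of ∂_{k+1}):

  H_0: rank C_0 − rank ∂_1 = 5 − 4 = 1, and the invariant factors of ∂_1 are all 1, so H_0 = Z.
  H_1: rank ker ∂_1 − rank ∂_2 = (6 − 4) − 0 = 2, and there is no ∂_2, so H_1 = Z^2.

H_0 = Z,  H_1 = Z^2.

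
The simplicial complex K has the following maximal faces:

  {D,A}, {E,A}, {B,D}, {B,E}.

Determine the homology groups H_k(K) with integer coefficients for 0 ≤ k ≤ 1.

Fix the vertex order A < B < D < E and write every simplex with vertices in increasing order. Then dim K = 1 and the simplices of K are:

  0-simplices (4): A, B, D, E
  1-simplices (4): AD, AE, BD, BE

so the chain groups are C_0 ≅ Z^4, C_1 ≅ Z^4.

∂_1: C_1 → C_0 maps an edge to its endpoints' difference, ∂[p,q] = q − p.
The 4×4 boundary matrix has rank 3 and Smith normal form diag(1,1,1).

Computing H_k = (kernel of ∂_k) / (image of ∂_{k+1}):

  H_0: rank C_0 − rank ∂_1 = 4 − 3 = 1, and the invariant factors of ∂_1 are all 1, so H_0 ≅ Z.
  H_1: rank ker ∂_1 − rank ∂_2 = (4 − 3) − 0 = 1, and there is no ∂_2, so H_1 ≅ Z.

(K is a triangulation of the circle S^1.)

H_0 ≅ Z,  H_1 ≅ Z.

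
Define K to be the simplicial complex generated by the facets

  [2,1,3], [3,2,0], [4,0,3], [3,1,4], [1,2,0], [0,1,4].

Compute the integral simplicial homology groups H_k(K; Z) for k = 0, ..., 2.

H_0 = Z,  H_1 = 0,  H_2 = Z.

We work with the vertex ordering 0 < 1 < 2 < 3 < 4. The simplices of K, each written with vertices in increasing order, are:

  0-simplices (5): [0], [1], [2], [3], [4]
  1-simplices (9): [0,1], [0,2], [0,3], [0,4], [1,2], [1,3], [1,4], [2,3], [3,4]
  2-simplices (6): [0,1,2], [0,1,4], [0,2,3], [0,3,4], [1,2,3], [1,3,4]

so the chain groups are C_0 ≅ Z^5, C_1 ≅ Z^9, C_2 ≅ Z^6.

The boundary map ∂_1: C_1 → C_0 sends each edge [p,q] (with p < q) to q − p. For instance
  ∂[1,2] = [2] − [1].
The resulting 5×9 matrix has rank 4, and its Smith normal form has invariant factors (1,1,1,1).

∂_2: C_2 → C_1 sends each 2-simplex [p,q,r] to [q,r] − [p,r] + [p,q]. For instance
  ∂[0,1,4] = [1,4] − [0,4] + [0,1],
  ∂[0,2,3] = [2,3] − [0,3] + [0,2].
The 9×6 boundary matrix has rank 5 and Smith normal form diag(1,1,1,1,1).

Reading off H_k = ker ∂_k / im ∂_{k+1}:

  H_0: rank C_0 − rank ∂_1 = 5 − 4 = 1, and the invariant factors of ∂_1 are all 1, so H_0 = Z.
  H_1: rank ker ∂_1 − rank ∂_2 = (9 − 4) − 5 = 0, and the invariant factors of ∂_2 are all 1, so H_1 = 0.
  H_2: rank ker ∂_2 − rank ∂_3 = (6 − 5) − 0 = 1, and there is no ∂_3, so H_2 = Z.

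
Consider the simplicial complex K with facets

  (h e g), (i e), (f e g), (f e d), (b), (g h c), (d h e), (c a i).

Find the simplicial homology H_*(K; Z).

We work with the vertex ordering a < b < c < d < e < f < g < h < i. The simplices of K, each written with vertices in increasing order, are:

  0-simplices (9): a, b, c, d, e, f, g, h, i
  1-simplices (14): ac, ai, cg, ch, ci, de, df, dh, ef, eg, eh, ei, fg, gh
  2-simplices (6): aci, cgh, def, deh, efg, egh

Hence C_0 ≅ Z^9, C_1 ≅ Z^14, C_2 ≅ Z^6.

The boundary map ∂_1: C_1 → C_0 is given by ∂[p,q] = [q] − [p]. For instance
  ∂ef = f − e.
As a 9×14 matrix over Z this has rank 7, with invariant factors (1,1,1,1,1,1,1).

The boundary map ∂_2: C_2 → C_1 sends each 2-simplex [p,q,r] to [q,r] − [p,r] + [p,q]. For instance
  ∂egh = gh − eh + eg,
  ∂cgh = gh − ch + cg.
The resulting 14×6 matrix has rank 6, and its Smith normal form has invariant factors (1,1,1,1,1,1).

Reading off H_k = ker ∂_k / im ∂_{k+1}:

  H_0: rank C_0 − rank ∂_1 = 9 − 7 = 2, and the invariant factors of ∂_1 are all 1, so H_0 ≅ Z^2.
  H_1: rank ker ∂_1 − rank ∂_2 = (14 − 7) − 6 = 1, and the invariant factors of ∂_2 are all 1, so H_1 ≅ Z.
  H_2: rank ker ∂_2 − rank ∂_3 = (6 − 6) − 0 = 0, and there is no ∂_3, so H_2 ≅ 0.

As a check, the Euler characteristic is 9 − 14 + 6 = 1, which agrees with 2 − 1 + 0 = 1.

H_0 = Z^2,  H_1 = Z,  H_2 = 0.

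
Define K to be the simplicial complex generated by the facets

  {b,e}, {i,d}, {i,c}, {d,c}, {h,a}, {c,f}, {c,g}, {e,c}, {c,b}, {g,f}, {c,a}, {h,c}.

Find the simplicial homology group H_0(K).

H_0 ≅ Z.

Take the total order a < b < c < d < e < f < g < h < i on the vertex set. Then K (dimension 1) consists of the simplices:

  0-simplices (9): a, b, c, d, e, f, g, h, i
  1-simplices (12): ac, ah, bc, be, cd, ce, cf, cg, ch, ci, di, fg

Hence C_0 ≅ Z^9, C_1 ≅ Z^12.

The boundary map ∂_1: C_1 → C_0 maps an edge to its endpoints' difference, ∂[p,q] = q − p. For instance
  ∂ci = i − c.
The 9×12 boundary matrix has rank 8 and Smith normal form diag(1,1,1,1,1,1,1,1).

From H_k ≅ ker(∂_k) / im(∂_{k+1}) we obtain:

  H_0: rank C_0 − rank ∂_1 = 9 − 8 = 1, and the invariant factors of ∂_1 are all 1, so H_0 = Z.

(K is a triangulation of a wedge of 4 circles.)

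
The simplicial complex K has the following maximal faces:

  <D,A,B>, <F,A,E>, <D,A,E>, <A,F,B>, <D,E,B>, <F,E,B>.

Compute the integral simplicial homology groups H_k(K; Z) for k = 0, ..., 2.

We work with the vertex ordering A < B < D < E < F. The simplices of K, each written with vertices in increasing order, are:

  0-simplices (5): A, B, D, E, F
  1-simplices (9): AB, AD, AE, AF, BD, BE, BF, DE, EF
  2-simplices (6): ABD, ABF, ADE, AEF, BDE, BEF

giving chain groups C_0 ≅ Z^5, C_1 ≅ Z^9, C_2 ≅ Z^6.

The boundary map ∂_1: C_1 → C_0 sends each edge [p,q] (with p < q) to q − p.
This gives a 5×9 integer matrix of rank 4; reducing to Smith normal form yields diagonal entries (1,1,1,1).

Boundary ∂_2: C_2 → C_1 maps a triangle to the signed sum of its edges. For instance
  ∂ABD = BD − AD + AB,
  ∂ADE = DE − AE + AD.
The resulting 9×6 matrix has rank 5, and its Smith normal form has invariant factors (1,1,1,1,1).

Reading off H_k = ker ∂_k / im ∂_{k+1}:

  H_0: rank C_0 − rank ∂_1 = 5 − 4 = 1, and the invariant factors of ∂_1 are all 1, so H_0 = Z.
  H_1: rank ker ∂_1 − rank ∂_2 = (9 − 4) − 5 = 0, and the invariant factors of ∂_2 are all 1, so H_1 = 0.
  H_2: rank ker ∂_2 − rank ∂_3 = (6 − 5) − 0 = 1, and there is no ∂_3, so H_2 = Z.

As a check, the Euler characteristic is 5 − 9 + 6 = 2, which agrees with 1 − 0 + 1 = 2.
(K is a triangulation of the 2-sphere S^2.)

H_0 = Z,  H_1 = 0,  H_2 = Z.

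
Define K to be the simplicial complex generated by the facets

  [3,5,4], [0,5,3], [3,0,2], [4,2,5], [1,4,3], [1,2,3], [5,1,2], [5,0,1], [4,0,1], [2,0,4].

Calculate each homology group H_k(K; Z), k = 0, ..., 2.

Fix the vertex order 0 < 1 < 2 < 3 < 4 < 5 and write every simplex with vertices in increasing order. Then dim K = 2 and the simplices of K are:

  0-simplices (6): [0], [1], [2], [3], [4], [5]
  1-simplices (15): [0,1], [0,2], [0,3], [0,4], [0,5], [1,2], [1,3], [1,4], [1,5], [2,3], [2,4], [2,5], [3,4], [3,5], [4,5]
  2-simplices (10): [0,1,4], [0,1,5], [0,2,3], [0,2,4], [0,3,5], [1,2,3], [1,2,5], [1,3,4], [2,4,5], [3,4,5]

giving chain groups C_0 ≅ Z^6, C_1 ≅ Z^15, C_2 ≅ Z^10.

The boundary map ∂_1: C_1 → C_0 is given by ∂[p,q] = [q] − [p].
The resulting 6×15 matrix has rank 5, and its Smith normal form has invariant factors (1,1,1,1,1).

The boundary map ∂_2: C_2 → C_1 sends each 2-simplex [p,q,r] to [q,r] − [p,r] + [p,q]. For instance
  ∂[3,4,5] = [4,5] − [3,5] + [3,4],
  ∂[0,1,5] = [1,5] − [0,5] + [0,1].
The 15×10 boundary matrix has rank 10 and Smith normal form diag(1,1,1,1,1,1,1,1,1,2).

Now H_k = ker ∂_k / im ∂_{k+1}, so:

  H_0: rank C_0 − rank ∂_1 = 6 − 5 = 1, and the invariant factors of ∂_1 are all 1, so H_0 = Z.
  H_1: rank ker ∂_1 − rank ∂_2 = (15 − 5) − 10 = 0, and ∂_2 has invariant factor 2 > 1, so H_1 = Z_2.
  H_2: rank ker ∂_2 − rank ∂_3 = (10 − 10) − 0 = 0, and there is no ∂_3, so H_2 = 0.

(K is a triangulation of the real projective plane RP^2.)

H_0 = Z,  H_1 = Z_2,  H_2 = 0.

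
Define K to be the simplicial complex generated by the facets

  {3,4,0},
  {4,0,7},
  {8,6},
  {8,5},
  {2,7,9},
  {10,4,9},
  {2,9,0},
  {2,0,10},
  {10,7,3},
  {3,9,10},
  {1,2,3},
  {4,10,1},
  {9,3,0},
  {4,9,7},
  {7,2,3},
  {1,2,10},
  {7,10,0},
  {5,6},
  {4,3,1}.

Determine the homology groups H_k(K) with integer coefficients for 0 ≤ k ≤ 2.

K has 11 vertices, 27 edges, 16 triangles.
rank ∂_0 = 0, rank ∂_1 = 9 ⇒ b_0 = 11 − 0 − 9 = 2; all invariant factors of ∂_1 are 1 so no torsion. So H_0 ≅ Z^2.
rank ∂_1 = 9, rank ∂_2 = 15 ⇒ b_1 = 27 − 9 − 15 = 3; all invariant factors of ∂_2 are 1 so no torsion. So H_1 ≅ Z^3.
rank ∂_2 = 15, rank ∂_3 = 0 ⇒ b_2 = 16 − 15 − 0 = 1. So H_2 ≅ Z.

H_0 ≅ Z^2,  H_1 ≅ Z^3,  H_2 ≅ Z.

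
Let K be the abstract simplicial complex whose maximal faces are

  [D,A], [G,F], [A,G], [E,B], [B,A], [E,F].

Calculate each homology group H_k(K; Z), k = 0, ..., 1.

H_0 ≅ Z,  H_1 ≅ Z.

Order the vertices as A < B < D < E < F < G. Listing each simplex with vertices in this order, K has dimension 1 with simplices:

  0-simplices (6): A, B, D, E, F, G
  1-simplices (6): AB, AD, AG, BE, EF, FG

so the chain groups are C_0 ≅ Z^6, C_1 ≅ Z^6.

Boundary ∂_1: C_1 → C_0 sends each edge [p,q] (with p < q) to q − p.
As a 6×6 matrix over Z this has rank 5, with invariant factors (1,1,1,1,1).

Now H_k = ker ∂_k / im ∂_{k+1}, so:

  H_0: rank C_0 − rank ∂_1 = 6 − 5 = 1, and the invariant factors of ∂_1 are all 1, so H_0 = Z.
  H_1: rank ker ∂_1 − rank ∂_2 = (6 − 5) − 0 = 1, and there is no ∂_2, so H_1 = Z.

As a check, the Euler characteristic is 6 − 6 = 0, which agrees with 1 − 1 = 0.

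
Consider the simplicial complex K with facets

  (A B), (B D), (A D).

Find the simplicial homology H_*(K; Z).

Take the total order A < B < D on the vertex set. Then K (dimension 1) consists of the simplices:

  0-simplices (3): A, B, D
  1-simplices (3): AB, AD, BD

giving chain groups C_0 ≅ Z^3, C_1 ≅ Z^3.

The boundary map ∂_1: C_1 → C_0 is given by ∂[p,q] = [q] − [p].
As a 3×3 matrix over Z this has rank 2, with invariant factors (1,1).

Computing H_k = (kernel of ∂_k) / (image of ∂_{k+1}):

  H_0: rank C_0 − rank ∂_1 = 3 − 2 = 1, and the invariant factors of ∂_1 are all 1, so H_0 = Z.
  H_1: rank ker ∂_1 − rank ∂_2 = (3 − 2) − 0 = 1, and there is no ∂_2, so H_1 = Z.

(K is a triangulation of the circle S^1.)

H_0 = Z,  H_1 = Z.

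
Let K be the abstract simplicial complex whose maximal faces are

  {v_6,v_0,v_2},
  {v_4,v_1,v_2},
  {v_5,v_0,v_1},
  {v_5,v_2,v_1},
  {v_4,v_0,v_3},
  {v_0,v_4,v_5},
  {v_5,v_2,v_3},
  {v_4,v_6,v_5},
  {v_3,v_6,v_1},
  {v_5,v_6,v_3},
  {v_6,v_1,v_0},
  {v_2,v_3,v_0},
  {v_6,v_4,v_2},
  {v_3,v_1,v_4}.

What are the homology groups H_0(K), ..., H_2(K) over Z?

We work with the vertex ordering v_0 < v_1 < v_2 < v_3 < v_4 < v_5 < v_6. The simplices of K, each written with vertices in increasing order, are:

  0-simplices (7): [v_0], [v_1], [v_2], [v_3], [v_4], [v_5], [v_6]
  1-simplices (21): (21 of them)
  2-simplices (14): (14 of them)

Hence C_0 ≅ Z^7, C_1 ≅ Z^21, C_2 ≅ Z^14.

∂_1: C_1 → C_0 sends each edge [p,q] (with p < q) to q − p. For instance
  ∂[v_2,v_3] = [v_3] − [v_2].
The 7×21 boundary matrix has rank 6 and Smith normal form diag(1,1,1,1,1,1).

Boundary ∂_2: C_2 → C_1 sends each 2-simplex [p,q,r] to [q,r] − [p,r] + [p,q]. For instance
  ∂[v_2,v_3,v_5] = [v_3,v_5] − [v_2,v_5] + [v_2,v_3],
  ∂[v_4,v_5,v_6] = [v_5,v_6] − [v_4,v_6] + [v_4,v_5].
This gives a 21×14 integer matrix of rank 13; reducing to Smith normal form yields diagonal entries (1,1,1,1,1,1,1,1,1,1,1,1,1).

Computing H_k = (kernel of ∂_k) / (image of ∂_{k+1}):

  H_0: rank C_0 − rank ∂_1 = 7 − 6 = 1, and the invariant factors of ∂_1 are all 1, so H_0 ≅ Z.
  H_1: rank ker ∂_1 − rank ∂_2 = (21 − 6) − 13 = 2, and the invariant factors of ∂_2 are all 1, so H_1 ≅ Z^2.
  H_2: rank ker ∂_2 − rank ∂_3 = (14 − 13) − 0 = 1, and there is no ∂_3, so H_2 ≅ Z.

As a check, the Euler characteristic is 7 − 21 + 14 = 0, which agrees with 1 − 2 + 1 = 0.

H_0 = Z,  H_1 = Z^2,  H_2 = Z.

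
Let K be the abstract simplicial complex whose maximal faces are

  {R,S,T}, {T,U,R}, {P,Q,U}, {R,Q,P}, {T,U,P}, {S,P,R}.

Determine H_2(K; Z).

H_2 ≅ 0.

Take the total order P < Q < R < S < T < U on the vertex set. Then K (dimension 2) consists of the simplices:

  0-simplices (6): P, Q, R, S, T, U
  1-simplices (12): PQ, PR, PS, PT, PU, QR, QU, RS, RT, RU, ST, TU
  2-simplices (6): PQR, PQU, PRS, PTU, RST, RTU

so the chain groups are C_0 ≅ Z^6, C_1 ≅ Z^12, C_2 ≅ Z^6.

Boundary ∂_1: C_1 → C_0 sends each edge [p,q] (with p < q) to q − p. For instance
  ∂QR = R − Q.
The resulting 6×12 matrix has rank 5, and its Smith normal form has invariant factors (1,1,1,1,1).

Boundary ∂_2: C_2 → C_1 sends each 2-simplex [p,q,r] to [q,r] − [p,r] + [p,q]. For instance
  ∂PRS = RS − PS + PR,
  ∂PQU = QU − PU + PQ.
The 12×6 boundary matrix has rank 6 and Smith normal form diag(1,1,1,1,1,1).

Computing H_k = (kernel of ∂_k) / (image of ∂_{k+1}):

  H_2: rank ker ∂_2 − rank ∂_3 = (6 − 6) − 0 = 0, and there is no ∂_3, so H_2 ≅ 0.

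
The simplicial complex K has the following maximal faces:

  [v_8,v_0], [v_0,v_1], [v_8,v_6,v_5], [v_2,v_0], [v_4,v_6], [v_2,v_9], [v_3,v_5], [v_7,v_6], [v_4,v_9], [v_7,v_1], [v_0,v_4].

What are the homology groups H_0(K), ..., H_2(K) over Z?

K has 10 vertices, 13 edges, 1 triangle.
rank ∂_0 = 0, rank ∂_1 = 9 ⇒ b_0 = 10 − 0 − 9 = 1; all invariant factors of ∂_1 are 1 so no torsion. So H_0 ≅ Z.
rank ∂_1 = 9, rank ∂_2 = 1 ⇒ b_1 = 13 − 9 − 1 = 3; all invariant factors of ∂_2 are 1 so no torsion. So H_1 ≅ Z^3.
rank ∂_2 = 1, rank ∂_3 = 0 ⇒ b_2 = 1 − 1 − 0 = 0. So H_2 ≅ 0.

H_0 = Z,  H_1 = Z^3,  H_2 = 0.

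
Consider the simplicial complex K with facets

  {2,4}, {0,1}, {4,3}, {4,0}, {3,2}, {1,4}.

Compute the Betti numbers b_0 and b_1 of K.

We work with the vertex ordering 0 < 1 < 2 < 3 < 4. The simplices of K, each written with vertices in increasing order, are:

  0-simplices (5): [0], [1], [2], [3], [4]
  1-simplices (6): [0,1], [0,4], [1,4], [2,3], [2,4], [3,4]

so the chain groups are C_0 ≅ Z^5, C_1 ≅ Z^6.

The boundary map ∂_1: C_1 → C_0 sends each edge [p,q] (with p < q) to q − p. For instance
  ∂[0,4] = [4] − [0].
This gives a 5×6 integer matrix of rank 4; reducing to Smith normal form yields diagonal entries (1,1,1,1).

Now H_k = ker ∂_k / im ∂_{k+1}, so:

  H_0: rank C_0 − rank ∂_1 = 5 − 4 = 1, and the invariant factors of ∂_1 are all 1, so H_0 = Z.
  H_1: rank ker ∂_1 − rank ∂_2 = (6 − 4) − 0 = 2, and there is no ∂_2, so H_1 = Z^2.

As a check, the Euler characteristic is 5 − 6 = -1, which agrees with 1 − 2 = -1.
(K is a triangulation of a wedge of 2 circles.)

Hence the Betti numbers are b_0 = 1, b_1 = 2.

b_0 = 1, b_1 = 2.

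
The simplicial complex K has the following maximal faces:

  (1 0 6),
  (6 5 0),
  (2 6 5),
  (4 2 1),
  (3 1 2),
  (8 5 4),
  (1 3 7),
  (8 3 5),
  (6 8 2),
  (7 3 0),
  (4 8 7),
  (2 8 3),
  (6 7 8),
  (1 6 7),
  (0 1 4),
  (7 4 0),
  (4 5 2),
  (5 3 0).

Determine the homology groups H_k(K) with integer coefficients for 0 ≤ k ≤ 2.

H_0 = Z,  H_1 = Z × Z/2,  H_2 = 0.

Fix the vertex order 0 < 1 < 2 < 3 < 4 < 5 < 6 < 7 < 8 and write every simplex with vertices in increasing order. Then dim K = 2 and the simplices of K are:

  0-simplices (9): [0], [1], [2], [3], [4], [5], [6], [7], [8]
  1-simplices (27): (27 of them)
  2-simplices (18): [0,1,4], [0,1,6], [0,3,5], [0,3,7], [0,4,7], [0,5,6], [1,2,3], [1,2,4], [1,3,7], [1,6,7], [2,3,8], [2,4,5], [2,5,6], [2,6,8], [3,5,8], [4,5,8], [4,7,8], [6,7,8]

so the chain groups are C_0 ≅ Z^9, C_1 ≅ Z^27, C_2 ≅ Z^18.

Boundary ∂_1: C_1 → C_0 sends each edge [p,q] (with p < q) to q − p. For instance
  ∂[4,8] = [8] − [4].
This gives a 9×27 integer matrix of rank 8; reducing to Smith normal form yields diagonal entries (1,1,1,1,1,1,1,1).

The boundary map ∂_2: C_2 → C_1 sends each 2-simplex [p,q,r] to [q,r] − [p,r] + [p,q]. For instance
  ∂[3,5,8] = [5,8] − [3,8] + [3,5],
  ∂[2,6,8] = [6,8] − [2,8] + [2,6].
The resulting 27×18 matrix has rank 18, and its Smith normal form has invariant factors (1,1,1,1,1,1,1,1,1,1,1,1,1,1,1,1,1,2).

Computing H_k = (kernel of ∂_k) / (image of ∂_{k+1}):

  H_0: rank C_0 − rank ∂_1 = 9 − 8 = 1, and the invariant factors of ∂_1 are all 1, so H_0 = Z.
  H_1: rank ker ∂_1 − rank ∂_2 = (27 − 8) − 18 = 1, and ∂_2 has invariant factor 2 > 1, so H_1 = Z × Z/2.
  H_2: rank ker ∂_2 − rank ∂_3 = (18 − 18) − 0 = 0, and there is no ∂_3, so H_2 = 0.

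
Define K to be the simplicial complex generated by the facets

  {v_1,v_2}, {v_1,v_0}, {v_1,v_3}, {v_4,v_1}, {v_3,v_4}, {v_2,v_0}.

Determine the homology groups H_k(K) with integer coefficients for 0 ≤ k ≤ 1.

Fix the vertex order v_0 < v_1 < v_2 < v_3 < v_4 and write every simplex with vertices in increasing order. Then dim K = 1 and the simplices of K are:

  0-simplices (5): [v_0], [v_1], [v_2], [v_3], [v_4]
  1-simplices (6): [v_0,v_1], [v_0,v_2], [v_1,v_2], [v_1,v_3], [v_1,v_4], [v_3,v_4]

Hence C_0 ≅ Z^5, C_1 ≅ Z^6.

The boundary map ∂_1: C_1 → C_0 maps an edge to its endpoints' difference, ∂[p,q] = q − p.
This gives a 5×6 integer matrix of rank 4; reducing to Smith normal form yields diagonal entries (1,1,1,1).

Computing H_k = (kernel of ∂_k) / (image of ∂_{k+1}):

  H_0: rank C_0 − rank ∂_1 = 5 − 4 = 1, and the invariant factors of ∂_1 are all 1, so H_0 = Z.
  H_1: rank ker ∂_1 − rank ∂_2 = (6 − 4) − 0 = 2, and there is no ∂_2, so H_1 = Z^2.

As a check, the Euler characteristic is 5 − 6 = -1, which agrees with 1 − 2 = -1.
(K is a triangulation of a wedge of 2 circles.)

H_0 = Z,  H_1 = Z^2.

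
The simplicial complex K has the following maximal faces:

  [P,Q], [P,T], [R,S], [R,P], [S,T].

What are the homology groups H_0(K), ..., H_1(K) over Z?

H_0 ≅ Z,  H_1 ≅ Z.

Take the total order P < Q < R < S < T on the vertex set. Then K (dimension 1) consists of the simplices:

  0-simplices (5): P, Q, R, S, T
  1-simplices (5): PQ, PR, PT, RS, ST

so the chain groups are C_0 ≅ Z^5, C_1 ≅ Z^5.

The boundary map ∂_1: C_1 → C_0 maps an edge to its endpoints' difference, ∂[p,q] = q − p. For instance
  ∂PT = T − P.
The resulting 5×5 matrix has rank 4, and its Smith normal form has invariant factors (1,1,1,1).

From H_k ≅ ker(∂_k) / im(∂_{k+1}) we obtain:

  H_0: rank C_0 − rank ∂_1 = 5 − 4 = 1, and the invariant factors of ∂_1 are all 1, so H_0 ≅ Z.
  H_1: rank ker ∂_1 − rank ∂_2 = (5 − 4) − 0 = 1, and there is no ∂_2, so H_1 ≅ Z.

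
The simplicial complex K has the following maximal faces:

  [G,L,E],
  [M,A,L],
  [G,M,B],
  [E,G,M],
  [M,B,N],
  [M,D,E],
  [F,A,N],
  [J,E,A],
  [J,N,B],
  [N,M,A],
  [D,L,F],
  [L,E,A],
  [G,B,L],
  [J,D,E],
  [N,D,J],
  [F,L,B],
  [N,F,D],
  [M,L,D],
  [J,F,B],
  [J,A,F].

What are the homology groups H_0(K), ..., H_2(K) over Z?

Take the total order A < B < D < E < F < G < J < L < M < N on the vertex set. Then K (dimension 2) consists of the simplices:

  0-simplices (10): A, B, D, E, F, G, J, L, M, N
  1-simplices (30): AE, AF, AJ, AL, AM, AN, BF, BG, BJ, BL, BM, BN, DE, DF, DJ, DL, DM, DN, EG, EJ, EL, EM, FJ, FL, FN, GL, GM, JN, LM, MN
  2-simplices (20): AEJ, AEL, AFJ, AFN, ALM, AMN, BFJ, BFL, BGL, BGM, BJN, BMN, DEJ, DEM, DFL, DFN, DJN, DLM, EGL, EGM

so the chain groups are C_0 ≅ Z^10, C_1 ≅ Z^30, C_2 ≅ Z^20.

Boundary ∂_1: C_1 → C_0 maps an edge to its endpoints' difference, ∂[p,q] = q − p. For instance
  ∂BN = N − B.
The resulting 10×30 matrix has rank 9, and its Smith normal form has invariant factors (1,1,1,1,1,1,1,1,1).

∂_2: C_2 → C_1 maps a triangle to the signed sum of its edges. For instance
  ∂AMN = MN − AN + AM,
  ∂BGL = GL − BL + BG.
As a 30×20 matrix over Z this has rank 20, with invariant factors (1,1,1,1,1,1,1,1,1,1,1,1,1,1,1,1,1,1,1,2).

Now H_k = ker ∂_k / im ∂_{k+1}, so:

  H_0: rank C_0 − rank ∂_1 = 10 − 9 = 1, and the invariant factors of ∂_1 are all 1, so H_0 = Z.
  H_1: rank ker ∂_1 − rank ∂_2 = (30 − 9) − 20 = 1, and ∂_2 has invariant factor 2 > 1, so H_1 = Z × Z/2.
  H_2: rank ker ∂_2 − rank ∂_3 = (20 − 20) − 0 = 0, and there is no ∂_3, so H_2 = 0.

H_0 ≅ Z,  H_1 ≅ Z × Z/2,  H_2 = 0.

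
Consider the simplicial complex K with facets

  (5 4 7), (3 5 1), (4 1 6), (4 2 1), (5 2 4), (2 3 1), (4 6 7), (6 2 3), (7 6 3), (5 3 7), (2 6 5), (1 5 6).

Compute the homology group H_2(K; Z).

Order the vertices as 1 < 2 < 3 < 4 < 5 < 6 < 7. Listing each simplex with vertices in this order, K has dimension 2 with simplices:

  0-simplices (7): [1], [2], [3], [4], [5], [6], [7]
  1-simplices (18): [1,2], [1,3], [1,4], [1,5], [1,6], [2,3], [2,4], [2,5], [2,6], [3,5], [3,6], [3,7], [4,5], [4,6], [4,7], [5,6], [5,7], [6,7]
  2-simplices (12): [1,2,3], [1,2,4], [1,3,5], [1,4,6], [1,5,6], [2,3,6], [2,4,5], [2,5,6], [3,5,7], [3,6,7], [4,5,7], [4,6,7]

Hence C_0 ≅ Z^7, C_1 ≅ Z^18, C_2 ≅ Z^12.

∂_1: C_1 → C_0 is given by ∂[p,q] = [q] − [p].
This gives a 7×18 integer matrix of rank 6; reducing to Smith normal form yields diagonal entries (1,1,1,1,1,1).

Boundary ∂_2: C_2 → C_1 acts by ∂[p,q,r] = [q,r] − [p,r] + [p,q]. For instance
  ∂[3,5,7] = [5,7] − [3,7] + [3,5],
  ∂[1,2,3] = [2,3] − [1,3] + [1,2].
The resulting 18×12 matrix has rank 12, and its Smith normal form has invariant factors (1,1,1,1,1,1,1,1,1,1,1,2).

From H_k ≅ ker(∂_k) / im(∂_{k+1}) we obtain:

  H_2: rank ker ∂_2 − rank ∂_3 = (12 − 12) − 0 = 0, and there is no ∂_3, so H_2 ≅ 0.

H_2 = 0.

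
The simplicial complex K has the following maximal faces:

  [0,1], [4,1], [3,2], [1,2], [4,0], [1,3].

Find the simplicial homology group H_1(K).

H_1 ≅ Z^2.

K has 5 vertices, 6 edges.
rank ∂_1 = 4, rank ∂_2 = 0 ⇒ b_1 = 6 − 4 − 0 = 2. So H_1 = Z^2.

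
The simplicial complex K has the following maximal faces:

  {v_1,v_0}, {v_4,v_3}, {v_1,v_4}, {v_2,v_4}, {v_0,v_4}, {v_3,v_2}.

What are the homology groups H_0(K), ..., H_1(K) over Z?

We work with the vertex ordering v_0 < v_1 < v_2 < v_3 < v_4. The simplices of K, each written with vertices in increasing order, are:

  0-simplices (5): [v_0], [v_1], [v_2], [v_3], [v_4]
  1-simplices (6): [v_0,v_1], [v_0,v_4], [v_1,v_4], [v_2,v_3], [v_2,v_4], [v_3,v_4]

so the chain groups are C_0 ≅ Z^5, C_1 ≅ Z^6.

The boundary map ∂_1: C_1 → C_0 maps an edge to its endpoints' difference, ∂[p,q] = q − p. For instance
  ∂[v_2,v_4] = [v_4] − [v_2].
The 5×6 boundary matrix has rank 4 and Smith normal form diag(1,1,1,1).

Now H_k = ker ∂_k / im ∂_{k+1}, so:

  H_0: rank C_0 − rank ∂_1 = 5 − 4 = 1, and the invariant factors of ∂_1 are all 1, so H_0 ≅ Z.
  H_1: rank ker ∂_1 − rank ∂_2 = (6 − 4) − 0 = 2, and there is no ∂_2, so H_1 ≅ Z^2.

As a check, the Euler characteristic is 5 − 6 = -1, which agrees with 1 − 2 = -1.

H_0 ≅ Z,  H_1 ≅ Z^2.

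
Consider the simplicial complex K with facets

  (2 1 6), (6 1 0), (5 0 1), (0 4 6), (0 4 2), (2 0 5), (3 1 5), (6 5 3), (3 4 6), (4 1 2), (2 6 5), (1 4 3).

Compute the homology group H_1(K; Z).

Order the vertices as 0 < 1 < 2 < 3 < 4 < 5 < 6. Listing each simplex with vertices in this order, K has dimension 2 with simplices:

  0-simplices (7): [0], [1], [2], [3], [4], [5], [6]
  1-simplices (18): [0,1], [0,2], [0,4], [0,5], [0,6], [1,2], [1,3], [1,4], [1,5], [1,6], [2,4], [2,5], [2,6], [3,4], [3,5], [3,6], [4,6], [5,6]
  2-simplices (12): [0,1,5], [0,1,6], [0,2,4], [0,2,5], [0,4,6], [1,2,4], [1,2,6], [1,3,4], [1,3,5], [2,5,6], [3,4,6], [3,5,6]

so the chain groups are C_0 ≅ Z^7, C_1 ≅ Z^18, C_2 ≅ Z^12.

Boundary ∂_1: C_1 → C_0 is given by ∂[p,q] = [q] − [p]. For instance
  ∂[1,5] = [5] − [1].
The 7×18 boundary matrix has rank 6 and Smith normal form diag(1,1,1,1,1,1).

The boundary map ∂_2: C_2 → C_1 acts by ∂[p,q,r] = [q,r] − [p,r] + [p,q]. For instance
  ∂[3,5,6] = [5,6] − [3,6] + [3,5],
  ∂[2,5,6] = [5,6] − [2,6] + [2,5].
As a 18×12 matrix over Z this has rank 12, with invariant factors (1,1,1,1,1,1,1,1,1,1,1,2).

Computing H_k = (kernel of ∂_k) / (image of ∂_{k+1}):

  H_1: rank ker ∂_1 − rank ∂_2 = (18 − 6) − 12 = 0, and ∂_2 has invariant factor 2 > 1, so H_1 ≅ Z/2Z.

H_1 ≅ Z/2Z.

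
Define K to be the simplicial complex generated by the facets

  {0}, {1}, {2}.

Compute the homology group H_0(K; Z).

H_0 ≅ Z^3.

Order the vertices as 0 < 1 < 2. Listing each simplex with vertices in this order, K has dimension 0 with simplices:

  0-simplices (3): [0], [1], [2]

so the chain groups are C_0 ≅ Z^3.

From H_k ≅ ker(∂_k) / im(∂_{k+1}) we obtain:

  H_0: rank C_0 − rank ∂_1 = 3 − 0 = 3, and there is no ∂_1, so H_0 = Z^3.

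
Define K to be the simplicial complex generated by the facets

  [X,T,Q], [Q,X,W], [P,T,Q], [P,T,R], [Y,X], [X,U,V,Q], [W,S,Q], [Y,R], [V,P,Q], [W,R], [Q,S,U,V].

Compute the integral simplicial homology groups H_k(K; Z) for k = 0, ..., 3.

H_0 = Z,  H_1 = Z^2,  H_2 = 0,  H_3 = 0.

Fix the vertex order P < Q < R < S < T < U < V < W < X < Y and write every simplex with vertices in increasing order. Then dim K = 3 and the simplices of K are:

  0-simplices (10): P, Q, R, S, T, U, V, W, X, Y
  1-simplices (22): PQ, PR, PT, PV, QS, QT, QU, QV, QW, QX, RT, RW, RY, SU, SV, SW, TX, UV, UX, VX, WX, XY
  2-simplices (13): PQT, PQV, PRT, QSU, QSV, QSW, QTX, QUV, QUX, QVX, QWX, SUV, UVX
  3-simplices (2): QSUV, QUVX

Hence C_0 ≅ Z^10, C_1 ≅ Z^22, C_2 ≅ Z^13, C_3 ≅ Z^2.

∂_1: C_1 → C_0 is given by ∂[p,q] = [q] − [p].
The 10×22 boundary matrix has rank 9 and Smith normal form diag(1,1,1,1,1,1,1,1,1).

Boundary ∂_2: C_2 → C_1 sends each 2-simplex [p,q,r] to [q,r] − [p,r] + [p,q]. For instance
  ∂PQT = QT − PT + PQ,
  ∂SUV = UV − SV + SU.
The 22×13 boundary matrix has rank 11 and Smith normal form diag(1,1,1,1,1,1,1,1,1,1,1).

The boundary map ∂_3: C_3 → C_2 sends each 3-simplex σ to the alternating sum Σ_i (−1)^i (σ with its i-th vertex removed). For instance
  ∂QUVX = UVX − QVX + QUX − QUV,
  ∂QSUV = SUV − QUV + QSV − QSU.
This gives a 13×2 integer matrix of rank 2; reducing to Smith normal form yields diagonal entries (1,1).

Computing H_k = (kernel of ∂_k) / (image of ∂_{k+1}):

  H_0: rank C_0 − rank ∂_1 = 10 − 9 = 1, and the invariant factors of ∂_1 are all 1, so H_0 ≅ Z.
  H_1: rank ker ∂_1 − rank ∂_2 = (22 − 9) − 11 = 2, and the invariant factors of ∂_2 are all 1, so H_1 ≅ Z^2.
  H_2: rank ker ∂_2 − rank ∂_3 = (13 − 11) − 2 = 0, and the invariant factors of ∂_3 are all 1, so H_2 ≅ 0.
  H_3: rank ker ∂_3 − rank ∂_4 = (2 − 2) − 0 = 0, and there is no ∂_4, so H_3 ≅ 0.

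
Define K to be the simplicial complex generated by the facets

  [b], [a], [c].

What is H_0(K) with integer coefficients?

Take the total order a < b < c on the vertex set. Then K (dimension 0) consists of the simplices:

  0-simplices (3): a, b, c

so the chain groups are C_0 ≅ Z^3.

From H_k ≅ ker(∂_k) / im(∂_{k+1}) we obtain:

  H_0: rank C_0 − rank ∂_1 = 3 − 0 = 3, and there is no ∂_1, so H_0 = Z^3.

(K is a triangulation of a set of 3 points.)

H_0 = Z^3.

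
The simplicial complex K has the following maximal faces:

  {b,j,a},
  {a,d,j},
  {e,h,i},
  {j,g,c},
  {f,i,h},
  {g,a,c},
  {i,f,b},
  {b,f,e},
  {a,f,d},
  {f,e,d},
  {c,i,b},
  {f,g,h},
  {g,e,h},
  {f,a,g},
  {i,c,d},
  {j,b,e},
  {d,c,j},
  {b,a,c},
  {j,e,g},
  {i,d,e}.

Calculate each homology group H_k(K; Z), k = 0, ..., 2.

H_0 ≅ Z,  H_1 ≅ Z ⊕ Z/2,  H_2 = 0.

K has 10 vertices, 30 edges, 20 triangles.
rank ∂_0 = 0, rank ∂_1 = 9 ⇒ b_0 = 10 − 0 − 9 = 1; all invariant factors of ∂_1 are 1 so no torsion. So H_0 = Z.
rank ∂_1 = 9, rank ∂_2 = 20 ⇒ b_1 = 30 − 9 − 20 = 1; ∂_2 has invariant factor(s) [2] giving torsion. So H_1 = Z ⊕ Z/2.
rank ∂_2 = 20, rank ∂_3 = 0 ⇒ b_2 = 20 − 20 − 0 = 0. So H_2 = 0.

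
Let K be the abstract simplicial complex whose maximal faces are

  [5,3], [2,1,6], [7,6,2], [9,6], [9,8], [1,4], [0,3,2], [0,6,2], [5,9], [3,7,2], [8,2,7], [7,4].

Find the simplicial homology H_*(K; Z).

We work with the vertex ordering 0 < 1 < 2 < 3 < 4 < 5 < 6 < 7 < 8 < 9. The simplices of K, each written with vertices in increasing order, are:

  0-simplices (10): [0], [1], [2], [3], [4], [5], [6], [7], [8], [9]
  1-simplices (18): [0,2], [0,3], [0,6], [1,2], [1,4], [1,6], [2,3], [2,6], [2,7], [2,8], [3,5], [3,7], [4,7], [5,9], [6,7], [6,9], [7,8], [8,9]
  2-simplices (6): [0,2,3], [0,2,6], [1,2,6], [2,3,7], [2,6,7], [2,7,8]

so the chain groups are C_0 ≅ Z^10, C_1 ≅ Z^18, C_2 ≅ Z^6.

The boundary map ∂_1: C_1 → C_0 sends each edge [p,q] (with p < q) to q − p. For instance
  ∂[4,7] = [7] − [4].
This gives a 10×18 integer matrix of rank 9; reducing to Smith normal form yields diagonal entries (1,1,1,1,1,1,1,1,1).

Boundary ∂_2: C_2 → C_1 acts by ∂[p,q,r] = [q,r] − [p,r] + [p,q]. For instance
  ∂[1,2,6] = [2,6] − [1,6] + [1,2],
  ∂[2,6,7] = [6,7] − [2,7] + [2,6].
The resulting 18×6 matrix has rank 6, and its Smith normal form has invariant factors (1,1,1,1,1,1).

From H_k ≅ ker(∂_k) / im(∂_{k+1}) we obtain:

  H_0: rank C_0 − rank ∂_1 = 10 − 9 = 1, and the invariant factors of ∂_1 are all 1, so H_0 ≅ Z.
  H_1: rank ker ∂_1 − rank ∂_2 = (18 − 9) − 6 = 3, and the invariant factors of ∂_2 are all 1, so H_1 ≅ Z^3.
  H_2: rank ker ∂_2 − rank ∂_3 = (6 − 6) − 0 = 0, and there is no ∂_3, so H_2 ≅ 0.

H_0 ≅ Z,  H_1 ≅ Z^3,  H_2 = 0.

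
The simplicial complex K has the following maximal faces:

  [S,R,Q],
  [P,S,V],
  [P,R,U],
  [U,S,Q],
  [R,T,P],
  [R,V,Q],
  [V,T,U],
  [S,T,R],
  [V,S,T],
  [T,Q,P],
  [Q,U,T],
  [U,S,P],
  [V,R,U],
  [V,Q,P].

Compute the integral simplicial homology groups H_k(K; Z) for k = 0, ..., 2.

H_0 = Z,  H_1 = Z^2,  H_2 = Z.

K has 7 vertices, 21 edges, 14 triangles.
rank ∂_0 = 0, rank ∂_1 = 6 ⇒ b_0 = 7 − 0 − 6 = 1; all invariant factors of ∂_1 are 1 so no torsion. So H_0 ≅ Z.
rank ∂_1 = 6, rank ∂_2 = 13 ⇒ b_1 = 21 − 6 − 13 = 2; all invariant factors of ∂_2 are 1 so no torsion. So H_1 ≅ Z^2.
rank ∂_2 = 13, rank ∂_3 = 0 ⇒ b_2 = 14 − 13 − 0 = 1. So H_2 ≅ Z.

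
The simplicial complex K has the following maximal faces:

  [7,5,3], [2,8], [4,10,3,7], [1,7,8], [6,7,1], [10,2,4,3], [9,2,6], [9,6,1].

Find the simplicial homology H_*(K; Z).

H_0 ≅ Z,  H_1 ≅ Z^2,  H_2 = 0,  H_3 = 0.

Order the vertices as 1 < 2 < 3 < 4 < 5 < 6 < 7 < 8 < 9 < 10. Listing each simplex with vertices in this order, K has dimension 3 with simplices:

  0-simplices (10): [1], [2], [3], [4], [5], [6], [7], [8], [9], [10]
  1-simplices (21): [1,6], [1,7], [1,8], [1,9], [2,3], [2,4], [2,6], [2,8], [2,9], [2,10], [3,4], [3,5], [3,7], [3,10], [4,7], [4,10], [5,7], [6,7], [6,9], [7,8], [7,10]
  2-simplices (12): [1,6,7], [1,6,9], [1,7,8], [2,3,4], [2,3,10], [2,4,10], [2,6,9], [3,4,7], [3,4,10], [3,5,7], [3,7,10], [4,7,10]
  3-simplices (2): [2,3,4,10], [3,4,7,10]

giving chain groups C_0 ≅ Z^10, C_1 ≅ Z^21, C_2 ≅ Z^12, C_3 ≅ Z^2.

The boundary map ∂_1: C_1 → C_0 sends each edge [p,q] (with p < q) to q − p.
The 10×21 boundary matrix has rank 9 and Smith normal form diag(1,1,1,1,1,1,1,1,1).

The boundary map ∂_2: C_2 → C_1 acts by ∂[p,q,r] = [q,r] − [p,r] + [p,q]. For instance
  ∂[2,3,10] = [3,10] − [2,10] + [2,3],
  ∂[3,4,10] = [4,10] − [3,10] + [3,4].
The resulting 21×12 matrix has rank 10, and its Smith normal form has invariant factors (1,1,1,1,1,1,1,1,1,1).

Boundary ∂_3: C_3 → C_2 sends each 3-simplex σ to the alternating sum Σ_i (−1)^i (σ with its i-th vertex removed). For instance
  ∂[2,3,4,10] = [3,4,10] − [2,4,10] + [2,3,10] − [2,3,4],
  ∂[3,4,7,10] = [4,7,10] − [3,7,10] + [3,4,10] − [3,4,7].
This gives a 12×2 integer matrix of rank 2; reducing to Smith normal form yields diagonal entries (1,1).

Reading off H_k = ker ∂_k / im ∂_{k+1}:

  H_0: rank C_0 − rank ∂_1 = 10 − 9 = 1, and the invariant factors of ∂_1 are all 1, so H_0 = Z.
  H_1: rank ker ∂_1 − rank ∂_2 = (21 − 9) − 10 = 2, and the invariant factors of ∂_2 are all 1, so H_1 = Z^2.
  H_2: rank ker ∂_2 − rank ∂_3 = (12 − 10) − 2 = 0, and the invariant factors of ∂_3 are all 1, so H_2 = 0.
  H_3: rank ker ∂_3 − rank ∂_4 = (2 − 2) − 0 = 0, and there is no ∂_4, so H_3 = 0.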